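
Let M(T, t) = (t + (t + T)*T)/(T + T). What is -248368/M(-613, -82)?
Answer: 304499168/425953 ≈ 714.87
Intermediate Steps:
M(T, t) = (t + T*(T + t))/(2*T) (M(T, t) = (t + (T + t)*T)/((2*T)) = (t + T*(T + t))*(1/(2*T)) = (t + T*(T + t))/(2*T))
-248368/M(-613, -82) = -248368*(-1226/(-82 - 613*(-613 - 82))) = -248368*(-1226/(-82 - 613*(-695))) = -248368*(-1226/(-82 + 426035)) = -248368/((1/2)*(-1/613)*425953) = -248368/(-425953/1226) = -248368*(-1226/425953) = 304499168/425953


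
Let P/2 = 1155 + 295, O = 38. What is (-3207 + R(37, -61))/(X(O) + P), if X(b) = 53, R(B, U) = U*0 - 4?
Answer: -3211/2953 ≈ -1.0874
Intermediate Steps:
P = 2900 (P = 2*(1155 + 295) = 2*1450 = 2900)
R(B, U) = -4 (R(B, U) = 0 - 4 = -4)
(-3207 + R(37, -61))/(X(O) + P) = (-3207 - 4)/(53 + 2900) = -3211/2953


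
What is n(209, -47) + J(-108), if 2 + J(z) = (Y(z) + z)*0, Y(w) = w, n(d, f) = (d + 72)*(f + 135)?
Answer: 24726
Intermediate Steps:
n(d, f) = (72 + d)*(135 + f)
J(z) = -2 (J(z) = -2 + (z + z)*0 = -2 + (2*z)*0 = -2 + 0 = -2)
n(209, -47) + J(-108) = (9720 + 72*(-47) + 135*209 + 209*(-47)) - 2 = (9720 - 3384 + 28215 - 9823) - 2 = 24728 - 2 = 24726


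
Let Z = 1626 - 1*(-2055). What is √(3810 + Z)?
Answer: √7491 ≈ 86.551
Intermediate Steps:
Z = 3681 (Z = 1626 + 2055 = 3681)
√(3810 + Z) = √(3810 + 3681) = √7491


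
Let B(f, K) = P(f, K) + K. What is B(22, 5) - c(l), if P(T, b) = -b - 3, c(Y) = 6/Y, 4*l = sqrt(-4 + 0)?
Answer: -3 + 12*I ≈ -3.0 + 12.0*I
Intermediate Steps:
l = I/2 (l = sqrt(-4 + 0)/4 = sqrt(-4)/4 = (2*I)/4 = I/2 ≈ 0.5*I)
P(T, b) = -3 - b
B(f, K) = -3 (B(f, K) = (-3 - K) + K = -3)
B(22, 5) - c(l) = -3 - 6/(I/2) = -3 - 6*(-2*I) = -3 - (-12)*I = -3 + 12*I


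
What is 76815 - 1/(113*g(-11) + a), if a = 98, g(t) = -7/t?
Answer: 143567224/1869 ≈ 76815.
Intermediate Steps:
76815 - 1/(113*g(-11) + a) = 76815 - 1/(113*(-7/(-11)) + 98) = 76815 - 1/(113*(-7*(-1/11)) + 98) = 76815 - 1/(113*(7/11) + 98) = 76815 - 1/(791/11 + 98) = 76815 - 1/1869/11 = 76815 - 1*11/1869 = 76815 - 11/1869 = 143567224/1869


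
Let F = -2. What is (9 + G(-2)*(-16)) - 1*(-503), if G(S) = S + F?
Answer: 576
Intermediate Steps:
G(S) = -2 + S (G(S) = S - 2 = -2 + S)
(9 + G(-2)*(-16)) - 1*(-503) = (9 + (-2 - 2)*(-16)) - 1*(-503) = (9 - 4*(-16)) + 503 = (9 + 64) + 503 = 73 + 503 = 576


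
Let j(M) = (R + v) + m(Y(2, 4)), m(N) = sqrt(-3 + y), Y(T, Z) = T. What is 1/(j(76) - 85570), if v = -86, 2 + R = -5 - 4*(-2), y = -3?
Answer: -85655/7336779031 - I*sqrt(6)/7336779031 ≈ -1.1675e-5 - 3.3386e-10*I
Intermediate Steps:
m(N) = I*sqrt(6) (m(N) = sqrt(-3 - 3) = sqrt(-6) = I*sqrt(6))
R = 1 (R = -2 + (-5 - 4*(-2)) = -2 + (-5 + 8) = -2 + 3 = 1)
j(M) = -85 + I*sqrt(6) (j(M) = (1 - 86) + I*sqrt(6) = -85 + I*sqrt(6))
1/(j(76) - 85570) = 1/((-85 + I*sqrt(6)) - 85570) = 1/(-85655 + I*sqrt(6))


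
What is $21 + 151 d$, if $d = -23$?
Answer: $-3452$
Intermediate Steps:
$21 + 151 d = 21 + 151 \left(-23\right) = 21 - 3473 = -3452$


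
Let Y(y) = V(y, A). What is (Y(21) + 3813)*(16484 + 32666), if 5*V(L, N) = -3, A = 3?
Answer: 187379460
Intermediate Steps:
V(L, N) = -3/5 (V(L, N) = (1/5)*(-3) = -3/5)
Y(y) = -3/5
(Y(21) + 3813)*(16484 + 32666) = (-3/5 + 3813)*(16484 + 32666) = (19062/5)*49150 = 187379460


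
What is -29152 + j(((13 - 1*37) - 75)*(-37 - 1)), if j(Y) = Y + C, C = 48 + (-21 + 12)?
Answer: -25351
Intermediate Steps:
C = 39 (C = 48 - 9 = 39)
j(Y) = 39 + Y (j(Y) = Y + 39 = 39 + Y)
-29152 + j(((13 - 1*37) - 75)*(-37 - 1)) = -29152 + (39 + ((13 - 1*37) - 75)*(-37 - 1)) = -29152 + (39 + ((13 - 37) - 75)*(-38)) = -29152 + (39 + (-24 - 75)*(-38)) = -29152 + (39 - 99*(-38)) = -29152 + (39 + 3762) = -29152 + 3801 = -25351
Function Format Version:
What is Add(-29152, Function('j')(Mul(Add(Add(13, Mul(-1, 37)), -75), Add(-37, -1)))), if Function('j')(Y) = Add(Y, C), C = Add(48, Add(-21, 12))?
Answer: -25351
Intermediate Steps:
C = 39 (C = Add(48, -9) = 39)
Function('j')(Y) = Add(39, Y) (Function('j')(Y) = Add(Y, 39) = Add(39, Y))
Add(-29152, Function('j')(Mul(Add(Add(13, Mul(-1, 37)), -75), Add(-37, -1)))) = Add(-29152, Add(39, Mul(Add(Add(13, Mul(-1, 37)), -75), Add(-37, -1)))) = Add(-29152, Add(39, Mul(Add(Add(13, -37), -75), -38))) = Add(-29152, Add(39, Mul(Add(-24, -75), -38))) = Add(-29152, Add(39, Mul(-99, -38))) = Add(-29152, Add(39, 3762)) = Add(-29152, 3801) = -25351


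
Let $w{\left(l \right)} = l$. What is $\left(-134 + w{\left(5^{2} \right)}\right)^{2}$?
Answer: $11881$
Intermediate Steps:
$\left(-134 + w{\left(5^{2} \right)}\right)^{2} = \left(-134 + 5^{2}\right)^{2} = \left(-134 + 25\right)^{2} = \left(-109\right)^{2} = 11881$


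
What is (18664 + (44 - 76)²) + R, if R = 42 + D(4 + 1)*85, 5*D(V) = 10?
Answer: 19900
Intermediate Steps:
D(V) = 2 (D(V) = (⅕)*10 = 2)
R = 212 (R = 42 + 2*85 = 42 + 170 = 212)
(18664 + (44 - 76)²) + R = (18664 + (44 - 76)²) + 212 = (18664 + (-32)²) + 212 = (18664 + 1024) + 212 = 19688 + 212 = 19900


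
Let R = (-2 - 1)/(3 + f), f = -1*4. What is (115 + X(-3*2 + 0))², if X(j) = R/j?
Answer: 52441/4 ≈ 13110.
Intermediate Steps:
f = -4
R = 3 (R = (-2 - 1)/(3 - 4) = -3/(-1) = -3*(-1) = 3)
X(j) = 3/j
(115 + X(-3*2 + 0))² = (115 + 3/(-3*2 + 0))² = (115 + 3/(-6 + 0))² = (115 + 3/(-6))² = (115 + 3*(-⅙))² = (115 - ½)² = (229/2)² = 52441/4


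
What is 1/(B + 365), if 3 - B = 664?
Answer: -1/296 ≈ -0.0033784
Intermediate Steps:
B = -661 (B = 3 - 1*664 = 3 - 664 = -661)
1/(B + 365) = 1/(-661 + 365) = 1/(-296) = -1/296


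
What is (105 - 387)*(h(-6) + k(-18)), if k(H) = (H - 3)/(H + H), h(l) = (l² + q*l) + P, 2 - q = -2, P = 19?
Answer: -17813/2 ≈ -8906.5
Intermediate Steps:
q = 4 (q = 2 - 1*(-2) = 2 + 2 = 4)
h(l) = 19 + l² + 4*l (h(l) = (l² + 4*l) + 19 = 19 + l² + 4*l)
k(H) = (-3 + H)/(2*H) (k(H) = (-3 + H)/((2*H)) = (-3 + H)*(1/(2*H)) = (-3 + H)/(2*H))
(105 - 387)*(h(-6) + k(-18)) = (105 - 387)*((19 + (-6)² + 4*(-6)) + (½)*(-3 - 18)/(-18)) = -282*((19 + 36 - 24) + (½)*(-1/18)*(-21)) = -282*(31 + 7/12) = -282*379/12 = -17813/2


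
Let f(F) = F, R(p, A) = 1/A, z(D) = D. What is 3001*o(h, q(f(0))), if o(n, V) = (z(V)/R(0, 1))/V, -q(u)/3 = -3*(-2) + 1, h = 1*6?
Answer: 3001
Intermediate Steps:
h = 6
q(u) = -21 (q(u) = -3*(-3*(-2) + 1) = -3*(6 + 1) = -3*7 = -21)
o(n, V) = 1 (o(n, V) = (V/(1/1))/V = (V/1)/V = (V*1)/V = V/V = 1)
3001*o(h, q(f(0))) = 3001*1 = 3001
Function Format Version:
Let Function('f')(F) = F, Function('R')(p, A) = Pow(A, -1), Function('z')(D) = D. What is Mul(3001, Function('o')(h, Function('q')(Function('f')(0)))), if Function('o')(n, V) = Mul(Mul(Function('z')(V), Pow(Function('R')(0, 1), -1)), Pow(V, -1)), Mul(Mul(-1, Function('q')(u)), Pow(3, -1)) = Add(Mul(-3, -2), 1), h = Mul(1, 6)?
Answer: 3001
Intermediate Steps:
h = 6
Function('q')(u) = -21 (Function('q')(u) = Mul(-3, Add(Mul(-3, -2), 1)) = Mul(-3, Add(6, 1)) = Mul(-3, 7) = -21)
Function('o')(n, V) = 1 (Function('o')(n, V) = Mul(Mul(V, Pow(Pow(1, -1), -1)), Pow(V, -1)) = Mul(Mul(V, Pow(1, -1)), Pow(V, -1)) = Mul(Mul(V, 1), Pow(V, -1)) = Mul(V, Pow(V, -1)) = 1)
Mul(3001, Function('o')(h, Function('q')(Function('f')(0)))) = Mul(3001, 1) = 3001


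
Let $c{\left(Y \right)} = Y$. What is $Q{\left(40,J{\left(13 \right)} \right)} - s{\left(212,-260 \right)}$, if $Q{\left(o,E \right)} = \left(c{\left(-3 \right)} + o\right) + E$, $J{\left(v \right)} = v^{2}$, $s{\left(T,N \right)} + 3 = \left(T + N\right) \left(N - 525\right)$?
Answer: $-37471$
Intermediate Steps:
$s{\left(T,N \right)} = -3 + \left(-525 + N\right) \left(N + T\right)$ ($s{\left(T,N \right)} = -3 + \left(T + N\right) \left(N - 525\right) = -3 + \left(N + T\right) \left(-525 + N\right) = -3 + \left(-525 + N\right) \left(N + T\right)$)
$Q{\left(o,E \right)} = -3 + E + o$ ($Q{\left(o,E \right)} = \left(-3 + o\right) + E = -3 + E + o$)
$Q{\left(40,J{\left(13 \right)} \right)} - s{\left(212,-260 \right)} = \left(-3 + 13^{2} + 40\right) - \left(-3 + \left(-260\right)^{2} - -136500 - 111300 - 55120\right) = \left(-3 + 169 + 40\right) - \left(-3 + 67600 + 136500 - 111300 - 55120\right) = 206 - 37677 = -37471$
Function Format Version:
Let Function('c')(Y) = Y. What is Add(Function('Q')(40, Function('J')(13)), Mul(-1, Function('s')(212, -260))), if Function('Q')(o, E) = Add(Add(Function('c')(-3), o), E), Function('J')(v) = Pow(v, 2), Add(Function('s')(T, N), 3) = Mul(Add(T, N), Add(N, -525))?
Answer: -37471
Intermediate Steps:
Function('s')(T, N) = Add(-3, Mul(Add(-525, N), Add(N, T))) (Function('s')(T, N) = Add(-3, Mul(Add(T, N), Add(N, -525))) = Add(-3, Mul(Add(N, T), Add(-525, N))) = Add(-3, Mul(Add(-525, N), Add(N, T))))
Function('Q')(o, E) = Add(-3, E, o) (Function('Q')(o, E) = Add(Add(-3, o), E) = Add(-3, E, o))
Add(Function('Q')(40, Function('J')(13)), Mul(-1, Function('s')(212, -260))) = Add(Add(-3, Pow(13, 2), 40), Mul(-1, Add(-3, Pow(-260, 2), Mul(-525, -260), Mul(-525, 212), Mul(-260, 212)))) = Add(Add(-3, 169, 40), Mul(-1, Add(-3, 67600, 136500, -111300, -55120))) = Add(206, Mul(-1, 37677)) = Add(206, -37677) = -37471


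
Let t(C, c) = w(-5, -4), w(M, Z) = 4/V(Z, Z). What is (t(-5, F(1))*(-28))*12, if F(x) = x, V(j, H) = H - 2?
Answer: 224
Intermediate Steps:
V(j, H) = -2 + H
w(M, Z) = 4/(-2 + Z)
t(C, c) = -⅔ (t(C, c) = 4/(-2 - 4) = 4/(-6) = 4*(-⅙) = -⅔)
(t(-5, F(1))*(-28))*12 = -⅔*(-28)*12 = (56/3)*12 = 224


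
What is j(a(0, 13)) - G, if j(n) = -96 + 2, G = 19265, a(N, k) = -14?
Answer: -19359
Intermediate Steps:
j(n) = -94
j(a(0, 13)) - G = -94 - 1*19265 = -94 - 19265 = -19359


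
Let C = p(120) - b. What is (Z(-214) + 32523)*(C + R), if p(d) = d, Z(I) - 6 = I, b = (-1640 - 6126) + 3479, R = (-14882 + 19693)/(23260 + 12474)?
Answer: 299359600055/2102 ≈ 1.4242e+8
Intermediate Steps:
R = 283/2102 (R = 4811/35734 = 4811*(1/35734) = 283/2102 ≈ 0.13463)
b = -4287 (b = -7766 + 3479 = -4287)
Z(I) = 6 + I
C = 4407 (C = 120 - 1*(-4287) = 120 + 4287 = 4407)
(Z(-214) + 32523)*(C + R) = ((6 - 214) + 32523)*(4407 + 283/2102) = (-208 + 32523)*(9263797/2102) = 32315*(9263797/2102) = 299359600055/2102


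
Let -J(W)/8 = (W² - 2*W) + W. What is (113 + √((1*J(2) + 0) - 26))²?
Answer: (113 + I*√42)² ≈ 12727.0 + 1464.6*I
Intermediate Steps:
J(W) = -8*W² + 8*W (J(W) = -8*((W² - 2*W) + W) = -8*(W² - W) = -8*W² + 8*W)
(113 + √((1*J(2) + 0) - 26))² = (113 + √((1*(8*2*(1 - 1*2)) + 0) - 26))² = (113 + √((1*(8*2*(1 - 2)) + 0) - 26))² = (113 + √((1*(8*2*(-1)) + 0) - 26))² = (113 + √((1*(-16) + 0) - 26))² = (113 + √((-16 + 0) - 26))² = (113 + √(-16 - 26))² = (113 + √(-42))² = (113 + I*√42)²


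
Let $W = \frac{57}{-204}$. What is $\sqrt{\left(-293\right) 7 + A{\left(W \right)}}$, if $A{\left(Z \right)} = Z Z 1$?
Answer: $\frac{i \sqrt{9483463}}{68} \approx 45.287 i$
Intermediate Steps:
$W = - \frac{19}{68}$ ($W = 57 \left(- \frac{1}{204}\right) = - \frac{19}{68} \approx -0.27941$)
$A{\left(Z \right)} = Z^{2}$ ($A{\left(Z \right)} = Z^{2} \cdot 1 = Z^{2}$)
$\sqrt{\left(-293\right) 7 + A{\left(W \right)}} = \sqrt{\left(-293\right) 7 + \left(- \frac{19}{68}\right)^{2}} = \sqrt{-2051 + \frac{361}{4624}} = \sqrt{- \frac{9483463}{4624}} = \frac{i \sqrt{9483463}}{68}$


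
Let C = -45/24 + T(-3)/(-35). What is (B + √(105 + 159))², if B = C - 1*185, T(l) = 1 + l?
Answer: 2756929081/78400 - 52309*√66/70 ≈ 29094.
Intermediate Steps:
C = -509/280 (C = -45/24 + (1 - 3)/(-35) = -45*1/24 - 2*(-1/35) = -15/8 + 2/35 = -509/280 ≈ -1.8179)
B = -52309/280 (B = -509/280 - 1*185 = -509/280 - 185 = -52309/280 ≈ -186.82)
(B + √(105 + 159))² = (-52309/280 + √(105 + 159))² = (-52309/280 + √264)² = (-52309/280 + 2*√66)²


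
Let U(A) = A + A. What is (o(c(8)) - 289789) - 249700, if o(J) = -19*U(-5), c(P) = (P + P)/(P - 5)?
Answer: -539299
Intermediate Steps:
c(P) = 2*P/(-5 + P) (c(P) = (2*P)/(-5 + P) = 2*P/(-5 + P))
U(A) = 2*A
o(J) = 190 (o(J) = -38*(-5) = -19*(-10) = 190)
(o(c(8)) - 289789) - 249700 = (190 - 289789) - 249700 = -289599 - 249700 = -539299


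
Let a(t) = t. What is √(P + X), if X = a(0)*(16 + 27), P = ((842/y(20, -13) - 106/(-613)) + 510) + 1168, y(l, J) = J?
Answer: √102459138366/7969 ≈ 40.167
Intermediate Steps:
P = 12857214/7969 (P = ((842/(-13) - 106/(-613)) + 510) + 1168 = ((842*(-1/13) - 106*(-1/613)) + 510) + 1168 = ((-842/13 + 106/613) + 510) + 1168 = (-514768/7969 + 510) + 1168 = 3549422/7969 + 1168 = 12857214/7969 ≈ 1613.4)
X = 0 (X = 0*(16 + 27) = 0*43 = 0)
√(P + X) = √(12857214/7969 + 0) = √(12857214/7969) = √102459138366/7969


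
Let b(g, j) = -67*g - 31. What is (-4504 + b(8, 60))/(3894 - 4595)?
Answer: 5071/701 ≈ 7.2339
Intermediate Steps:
b(g, j) = -31 - 67*g
(-4504 + b(8, 60))/(3894 - 4595) = (-4504 + (-31 - 67*8))/(3894 - 4595) = (-4504 + (-31 - 536))/(-701) = (-4504 - 567)*(-1/701) = -5071*(-1/701) = 5071/701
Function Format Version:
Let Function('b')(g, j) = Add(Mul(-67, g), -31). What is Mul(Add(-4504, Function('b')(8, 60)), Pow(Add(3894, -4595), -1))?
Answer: Rational(5071, 701) ≈ 7.2339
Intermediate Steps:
Function('b')(g, j) = Add(-31, Mul(-67, g))
Mul(Add(-4504, Function('b')(8, 60)), Pow(Add(3894, -4595), -1)) = Mul(Add(-4504, Add(-31, Mul(-67, 8))), Pow(Add(3894, -4595), -1)) = Mul(Add(-4504, Add(-31, -536)), Pow(-701, -1)) = Mul(Add(-4504, -567), Rational(-1, 701)) = Mul(-5071, Rational(-1, 701)) = Rational(5071, 701)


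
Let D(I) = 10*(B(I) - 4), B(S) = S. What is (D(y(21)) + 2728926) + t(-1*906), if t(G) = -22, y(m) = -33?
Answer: 2728534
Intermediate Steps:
D(I) = -40 + 10*I (D(I) = 10*(I - 4) = 10*(-4 + I) = -40 + 10*I)
(D(y(21)) + 2728926) + t(-1*906) = ((-40 + 10*(-33)) + 2728926) - 22 = ((-40 - 330) + 2728926) - 22 = (-370 + 2728926) - 22 = 2728556 - 22 = 2728534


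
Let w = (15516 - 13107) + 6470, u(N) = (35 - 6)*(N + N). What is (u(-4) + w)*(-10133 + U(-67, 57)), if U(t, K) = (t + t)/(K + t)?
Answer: -437520906/5 ≈ -8.7504e+7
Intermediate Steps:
U(t, K) = 2*t/(K + t) (U(t, K) = (2*t)/(K + t) = 2*t/(K + t))
u(N) = 58*N (u(N) = 29*(2*N) = 58*N)
w = 8879 (w = 2409 + 6470 = 8879)
(u(-4) + w)*(-10133 + U(-67, 57)) = (58*(-4) + 8879)*(-10133 + 2*(-67)/(57 - 67)) = (-232 + 8879)*(-10133 + 2*(-67)/(-10)) = 8647*(-10133 + 2*(-67)*(-⅒)) = 8647*(-10133 + 67/5) = 8647*(-50598/5) = -437520906/5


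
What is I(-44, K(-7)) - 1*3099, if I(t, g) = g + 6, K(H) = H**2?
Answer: -3044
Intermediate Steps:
I(t, g) = 6 + g
I(-44, K(-7)) - 1*3099 = (6 + (-7)**2) - 1*3099 = (6 + 49) - 3099 = 55 - 3099 = -3044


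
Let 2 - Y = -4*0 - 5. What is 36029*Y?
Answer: 252203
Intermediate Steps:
Y = 7 (Y = 2 - (-4*0 - 5) = 2 - (0 - 5) = 2 - 1*(-5) = 2 + 5 = 7)
36029*Y = 36029*7 = 252203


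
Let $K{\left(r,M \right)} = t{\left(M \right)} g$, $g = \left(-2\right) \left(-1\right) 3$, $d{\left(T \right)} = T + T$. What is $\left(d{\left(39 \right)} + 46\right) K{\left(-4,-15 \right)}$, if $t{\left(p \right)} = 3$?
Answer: $2232$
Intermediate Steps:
$d{\left(T \right)} = 2 T$
$g = 6$ ($g = 2 \cdot 3 = 6$)
$K{\left(r,M \right)} = 18$ ($K{\left(r,M \right)} = 3 \cdot 6 = 18$)
$\left(d{\left(39 \right)} + 46\right) K{\left(-4,-15 \right)} = \left(2 \cdot 39 + 46\right) 18 = \left(78 + 46\right) 18 = 124 \cdot 18 = 2232$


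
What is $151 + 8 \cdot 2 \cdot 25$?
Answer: $551$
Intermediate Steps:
$151 + 8 \cdot 2 \cdot 25 = 151 + 16 \cdot 25 = 151 + 400 = 551$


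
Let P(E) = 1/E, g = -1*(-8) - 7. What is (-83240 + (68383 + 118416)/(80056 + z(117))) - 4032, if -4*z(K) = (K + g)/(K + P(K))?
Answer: -191288684216924/2191926377 ≈ -87270.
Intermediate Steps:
g = 1 (g = 8 - 7 = 1)
z(K) = -(1 + K)/(4*(K + 1/K)) (z(K) = -(K + 1)/(4*(K + 1/K)) = -(1 + K)/(4*(K + 1/K)))
(-83240 + (68383 + 118416)/(80056 + z(117))) - 4032 = (-83240 + (68383 + 118416)/(80056 - 1*117*(1 + 117)/(4 + 4*117**2))) - 4032 = (-83240 + 186799/(80056 - 1*117*118/(4 + 4*13689))) - 4032 = (-83240 + 186799/(80056 - 1*117*118/(4 + 54756))) - 4032 = (-83240 + 186799/(80056 - 1*117*118/54760)) - 4032 = (-83240 + 186799/(80056 - 1*117*1/54760*118)) - 4032 = (-83240 + 186799/(80056 - 6903/27380)) - 4032 = (-83240 + 186799/(2191926377/27380)) - 4032 = (-83240 + 186799*(27380/2191926377)) - 4032 = (-83240 + 5114556620/2191926377) - 4032 = -182450837064860/2191926377 - 4032 = -191288684216924/2191926377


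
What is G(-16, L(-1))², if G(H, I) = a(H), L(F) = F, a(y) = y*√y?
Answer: -4096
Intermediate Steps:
a(y) = y^(3/2)
G(H, I) = H^(3/2)
G(-16, L(-1))² = ((-16)^(3/2))² = (-64*I)² = -4096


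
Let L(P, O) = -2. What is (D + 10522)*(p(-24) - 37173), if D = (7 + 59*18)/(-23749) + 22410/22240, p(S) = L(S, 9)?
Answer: -20661845785171875/52817776 ≈ -3.9119e+8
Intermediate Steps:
p(S) = -2
D = 50844053/52817776 (D = (7 + 1062)*(-1/23749) + 22410*(1/22240) = 1069*(-1/23749) + 2241/2224 = -1069/23749 + 2241/2224 = 50844053/52817776 ≈ 0.96263)
(D + 10522)*(p(-24) - 37173) = (50844053/52817776 + 10522)*(-2 - 37173) = (555799483125/52817776)*(-37175) = -20661845785171875/52817776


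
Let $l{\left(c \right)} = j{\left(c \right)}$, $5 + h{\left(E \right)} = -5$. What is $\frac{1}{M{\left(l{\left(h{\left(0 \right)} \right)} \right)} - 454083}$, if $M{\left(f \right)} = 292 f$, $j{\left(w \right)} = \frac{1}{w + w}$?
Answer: $- \frac{5}{2270488} \approx -2.2022 \cdot 10^{-6}$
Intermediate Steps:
$h{\left(E \right)} = -10$ ($h{\left(E \right)} = -5 - 5 = -10$)
$j{\left(w \right)} = \frac{1}{2 w}$
$l{\left(c \right)} = \frac{1}{2 c}$
$\frac{1}{M{\left(l{\left(h{\left(0 \right)} \right)} \right)} - 454083} = \frac{1}{292 \frac{1}{2 \left(-10\right)} - 454083} = \frac{1}{292 \cdot \frac{1}{2} \left(- \frac{1}{10}\right) - 454083} = \frac{1}{292 \left(- \frac{1}{20}\right) - 454083} = \frac{1}{- \frac{73}{5} - 454083} = \frac{1}{- \frac{2270488}{5}} = - \frac{5}{2270488}$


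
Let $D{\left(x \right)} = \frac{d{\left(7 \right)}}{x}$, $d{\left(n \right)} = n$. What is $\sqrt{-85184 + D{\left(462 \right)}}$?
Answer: $\frac{i \sqrt{371061438}}{66} \approx 291.86 i$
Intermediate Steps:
$D{\left(x \right)} = \frac{7}{x}$
$\sqrt{-85184 + D{\left(462 \right)}} = \sqrt{-85184 + \frac{7}{462}} = \sqrt{-85184 + 7 \cdot \frac{1}{462}} = \sqrt{-85184 + \frac{1}{66}} = \sqrt{- \frac{5622143}{66}} = \frac{i \sqrt{371061438}}{66}$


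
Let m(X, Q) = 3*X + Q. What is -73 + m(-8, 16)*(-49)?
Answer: 319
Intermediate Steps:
m(X, Q) = Q + 3*X
-73 + m(-8, 16)*(-49) = -73 + (16 + 3*(-8))*(-49) = -73 + (16 - 24)*(-49) = -73 - 8*(-49) = -73 + 392 = 319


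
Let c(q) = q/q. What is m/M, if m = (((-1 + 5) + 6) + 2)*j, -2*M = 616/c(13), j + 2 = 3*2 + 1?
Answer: -15/77 ≈ -0.19481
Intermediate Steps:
c(q) = 1
j = 5 (j = -2 + (3*2 + 1) = -2 + (6 + 1) = -2 + 7 = 5)
M = -308 (M = -308/1 = -308 ≈ -308.00)
m = 60 (m = (((-1 + 5) + 6) + 2)*5 = ((4 + 6) + 2)*5 = (10 + 2)*5 = 12*5 = 60)
m/M = 60/(-308) = -1/308*60 = -15/77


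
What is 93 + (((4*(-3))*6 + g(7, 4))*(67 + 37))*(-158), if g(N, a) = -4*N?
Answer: 1643293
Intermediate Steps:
93 + (((4*(-3))*6 + g(7, 4))*(67 + 37))*(-158) = 93 + (((4*(-3))*6 - 4*7)*(67 + 37))*(-158) = 93 + ((-12*6 - 28)*104)*(-158) = 93 + ((-72 - 28)*104)*(-158) = 93 - 100*104*(-158) = 93 - 10400*(-158) = 93 + 1643200 = 1643293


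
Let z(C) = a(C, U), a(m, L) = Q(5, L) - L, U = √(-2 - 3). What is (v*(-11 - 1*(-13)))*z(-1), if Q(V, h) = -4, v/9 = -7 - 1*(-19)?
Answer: -864 - 216*I*√5 ≈ -864.0 - 482.99*I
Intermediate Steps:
v = 108 (v = 9*(-7 - 1*(-19)) = 9*(-7 + 19) = 9*12 = 108)
U = I*√5 (U = √(-5) = I*√5 ≈ 2.2361*I)
a(m, L) = -4 - L
z(C) = -4 - I*√5
(v*(-11 - 1*(-13)))*z(-1) = (108*(-11 - 1*(-13)))*(-4 - I*√5) = (108*(-11 + 13))*(-4 - I*√5) = (108*2)*(-4 - I*√5) = 216*(-4 - I*√5) = -864 - 216*I*√5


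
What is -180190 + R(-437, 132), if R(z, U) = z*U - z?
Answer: -237437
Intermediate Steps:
R(z, U) = -z + U*z (R(z, U) = U*z - z = -z + U*z)
-180190 + R(-437, 132) = -180190 - 437*(-1 + 132) = -180190 - 437*131 = -180190 - 57247 = -237437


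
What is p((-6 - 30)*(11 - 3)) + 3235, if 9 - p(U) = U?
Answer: 3532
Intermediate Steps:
p(U) = 9 - U
p((-6 - 30)*(11 - 3)) + 3235 = (9 - (-6 - 30)*(11 - 3)) + 3235 = (9 - (-36)*8) + 3235 = (9 - 1*(-288)) + 3235 = (9 + 288) + 3235 = 297 + 3235 = 3532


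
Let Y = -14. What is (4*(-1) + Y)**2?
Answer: 324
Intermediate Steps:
(4*(-1) + Y)**2 = (4*(-1) - 14)**2 = (-4 - 14)**2 = (-18)**2 = 324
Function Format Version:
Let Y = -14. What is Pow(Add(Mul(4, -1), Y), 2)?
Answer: 324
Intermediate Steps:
Pow(Add(Mul(4, -1), Y), 2) = Pow(Add(Mul(4, -1), -14), 2) = Pow(Add(-4, -14), 2) = Pow(-18, 2) = 324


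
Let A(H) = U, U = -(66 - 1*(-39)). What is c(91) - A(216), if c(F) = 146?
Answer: 251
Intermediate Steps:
U = -105 (U = -(66 + 39) = -1*105 = -105)
A(H) = -105
c(91) - A(216) = 146 - 1*(-105) = 146 + 105 = 251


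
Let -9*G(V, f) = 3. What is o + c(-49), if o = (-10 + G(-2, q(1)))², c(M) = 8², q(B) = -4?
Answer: 1537/9 ≈ 170.78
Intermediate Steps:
G(V, f) = -⅓ (G(V, f) = -⅑*3 = -⅓)
c(M) = 64
o = 961/9 (o = (-10 - ⅓)² = (-31/3)² = 961/9 ≈ 106.78)
o + c(-49) = 961/9 + 64 = 1537/9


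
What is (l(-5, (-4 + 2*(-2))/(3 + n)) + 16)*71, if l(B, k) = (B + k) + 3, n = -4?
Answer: 1562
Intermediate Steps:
l(B, k) = 3 + B + k
(l(-5, (-4 + 2*(-2))/(3 + n)) + 16)*71 = ((3 - 5 + (-4 + 2*(-2))/(3 - 4)) + 16)*71 = ((3 - 5 + (-4 - 4)/(-1)) + 16)*71 = ((3 - 5 - 8*(-1)) + 16)*71 = ((3 - 5 + 8) + 16)*71 = (6 + 16)*71 = 22*71 = 1562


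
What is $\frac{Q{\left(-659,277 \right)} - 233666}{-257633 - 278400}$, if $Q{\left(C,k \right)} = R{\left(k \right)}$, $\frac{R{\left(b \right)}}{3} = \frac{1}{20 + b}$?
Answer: $\frac{23132933}{53067267} \approx 0.43592$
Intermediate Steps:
$R{\left(b \right)} = \frac{3}{20 + b}$
$Q{\left(C,k \right)} = \frac{3}{20 + k}$
$\frac{Q{\left(-659,277 \right)} - 233666}{-257633 - 278400} = \frac{\frac{3}{20 + 277} - 233666}{-257633 - 278400} = \frac{\frac{3}{297} - 233666}{-536033} = \left(3 \cdot \frac{1}{297} - 233666\right) \left(- \frac{1}{536033}\right) = \left(\frac{1}{99} - 233666\right) \left(- \frac{1}{536033}\right) = \left(- \frac{23132933}{99}\right) \left(- \frac{1}{536033}\right) = \frac{23132933}{53067267}$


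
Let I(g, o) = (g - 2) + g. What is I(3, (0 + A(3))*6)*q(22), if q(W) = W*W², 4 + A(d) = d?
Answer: 42592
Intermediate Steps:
A(d) = -4 + d
I(g, o) = -2 + 2*g (I(g, o) = (-2 + g) + g = -2 + 2*g)
q(W) = W³
I(3, (0 + A(3))*6)*q(22) = (-2 + 2*3)*22³ = (-2 + 6)*10648 = 4*10648 = 42592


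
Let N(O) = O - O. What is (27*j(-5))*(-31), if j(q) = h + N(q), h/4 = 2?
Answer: -6696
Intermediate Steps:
h = 8 (h = 4*2 = 8)
N(O) = 0
j(q) = 8 (j(q) = 8 + 0 = 8)
(27*j(-5))*(-31) = (27*8)*(-31) = 216*(-31) = -6696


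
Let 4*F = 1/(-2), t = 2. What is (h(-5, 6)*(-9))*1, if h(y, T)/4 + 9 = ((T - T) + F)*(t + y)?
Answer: 621/2 ≈ 310.50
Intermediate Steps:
F = -1/8 (F = (1/4)/(-2) = (1/4)*(-1/2) = -1/8 ≈ -0.12500)
h(y, T) = -37 - y/2 (h(y, T) = -36 + 4*(((T - T) - 1/8)*(2 + y)) = -36 + 4*((0 - 1/8)*(2 + y)) = -36 + 4*(-(2 + y)/8) = -36 + 4*(-1/4 - y/8) = -36 + (-1 - y/2) = -37 - y/2)
(h(-5, 6)*(-9))*1 = ((-37 - 1/2*(-5))*(-9))*1 = ((-37 + 5/2)*(-9))*1 = -69/2*(-9)*1 = (621/2)*1 = 621/2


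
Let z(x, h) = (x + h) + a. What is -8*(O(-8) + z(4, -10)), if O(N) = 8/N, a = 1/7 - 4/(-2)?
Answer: 272/7 ≈ 38.857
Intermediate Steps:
a = 15/7 (a = 1*(⅐) - 4*(-½) = ⅐ + 2 = 15/7 ≈ 2.1429)
z(x, h) = 15/7 + h + x (z(x, h) = (x + h) + 15/7 = (h + x) + 15/7 = 15/7 + h + x)
-8*(O(-8) + z(4, -10)) = -8*(8/(-8) + (15/7 - 10 + 4)) = -8*(8*(-⅛) - 27/7) = -8*(-1 - 27/7) = -8*(-34/7) = 272/7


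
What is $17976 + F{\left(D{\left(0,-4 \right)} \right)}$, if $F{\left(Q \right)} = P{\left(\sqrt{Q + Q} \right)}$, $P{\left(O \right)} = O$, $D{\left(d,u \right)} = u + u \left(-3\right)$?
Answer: $17980$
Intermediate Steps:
$D{\left(d,u \right)} = - 2 u$ ($D{\left(d,u \right)} = u - 3 u = - 2 u$)
$F{\left(Q \right)} = \sqrt{2} \sqrt{Q}$ ($F{\left(Q \right)} = \sqrt{Q + Q} = \sqrt{2 Q} = \sqrt{2} \sqrt{Q}$)
$17976 + F{\left(D{\left(0,-4 \right)} \right)} = 17976 + \sqrt{2} \sqrt{\left(-2\right) \left(-4\right)} = 17976 + \sqrt{2} \sqrt{8} = 17976 + \sqrt{2} \cdot 2 \sqrt{2} = 17976 + 4 = 17980$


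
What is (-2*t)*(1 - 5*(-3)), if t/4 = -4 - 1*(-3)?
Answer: 128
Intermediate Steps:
t = -4 (t = 4*(-4 - 1*(-3)) = 4*(-4 + 3) = 4*(-1) = -4)
(-2*t)*(1 - 5*(-3)) = (-2*(-4))*(1 - 5*(-3)) = 8*(1 + 15) = 8*16 = 128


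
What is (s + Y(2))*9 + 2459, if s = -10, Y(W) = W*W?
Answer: 2405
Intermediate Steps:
Y(W) = W²
(s + Y(2))*9 + 2459 = (-10 + 2²)*9 + 2459 = (-10 + 4)*9 + 2459 = -6*9 + 2459 = -54 + 2459 = 2405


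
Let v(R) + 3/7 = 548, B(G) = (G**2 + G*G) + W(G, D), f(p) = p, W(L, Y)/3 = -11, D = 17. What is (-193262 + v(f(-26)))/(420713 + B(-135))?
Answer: -79353/188230 ≈ -0.42157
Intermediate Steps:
W(L, Y) = -33 (W(L, Y) = 3*(-11) = -33)
B(G) = -33 + 2*G**2 (B(G) = (G**2 + G*G) - 33 = (G**2 + G**2) - 33 = 2*G**2 - 33 = -33 + 2*G**2)
v(R) = 3833/7 (v(R) = -3/7 + 548 = 3833/7)
(-193262 + v(f(-26)))/(420713 + B(-135)) = (-193262 + 3833/7)/(420713 + (-33 + 2*(-135)**2)) = -1349001/(7*(420713 + (-33 + 2*18225))) = -1349001/(7*(420713 + (-33 + 36450))) = -1349001/(7*(420713 + 36417)) = -1349001/7/457130 = -1349001/7*1/457130 = -79353/188230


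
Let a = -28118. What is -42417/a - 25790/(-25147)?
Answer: 1791823519/707083346 ≈ 2.5341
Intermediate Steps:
-42417/a - 25790/(-25147) = -42417/(-28118) - 25790/(-25147) = -42417*(-1/28118) - 25790*(-1/25147) = 42417/28118 + 25790/25147 = 1791823519/707083346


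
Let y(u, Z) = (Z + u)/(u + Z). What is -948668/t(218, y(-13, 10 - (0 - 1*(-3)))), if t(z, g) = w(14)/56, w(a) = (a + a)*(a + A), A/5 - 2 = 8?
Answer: -237167/8 ≈ -29646.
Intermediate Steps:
A = 50 (A = 10 + 5*8 = 10 + 40 = 50)
w(a) = 2*a*(50 + a) (w(a) = (a + a)*(a + 50) = (2*a)*(50 + a) = 2*a*(50 + a))
y(u, Z) = 1 (y(u, Z) = (Z + u)/(Z + u) = 1)
t(z, g) = 32 (t(z, g) = (2*14*(50 + 14))/56 = (2*14*64)*(1/56) = 1792*(1/56) = 32)
-948668/t(218, y(-13, 10 - (0 - 1*(-3)))) = -948668/32 = -948668*1/32 = -237167/8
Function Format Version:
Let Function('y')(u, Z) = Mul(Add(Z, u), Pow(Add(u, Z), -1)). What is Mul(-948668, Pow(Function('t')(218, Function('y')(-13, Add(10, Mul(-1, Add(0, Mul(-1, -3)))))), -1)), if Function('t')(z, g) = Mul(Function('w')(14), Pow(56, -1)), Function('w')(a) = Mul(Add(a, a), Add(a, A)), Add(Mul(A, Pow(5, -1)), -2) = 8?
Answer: Rational(-237167, 8) ≈ -29646.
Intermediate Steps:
A = 50 (A = Add(10, Mul(5, 8)) = Add(10, 40) = 50)
Function('w')(a) = Mul(2, a, Add(50, a)) (Function('w')(a) = Mul(Add(a, a), Add(a, 50)) = Mul(Mul(2, a), Add(50, a)) = Mul(2, a, Add(50, a)))
Function('y')(u, Z) = 1 (Function('y')(u, Z) = Mul(Add(Z, u), Pow(Add(Z, u), -1)) = 1)
Function('t')(z, g) = 32 (Function('t')(z, g) = Mul(Mul(2, 14, Add(50, 14)), Pow(56, -1)) = Mul(Mul(2, 14, 64), Rational(1, 56)) = Mul(1792, Rational(1, 56)) = 32)
Mul(-948668, Pow(Function('t')(218, Function('y')(-13, Add(10, Mul(-1, Add(0, Mul(-1, -3)))))), -1)) = Mul(-948668, Pow(32, -1)) = Mul(-948668, Rational(1, 32)) = Rational(-237167, 8)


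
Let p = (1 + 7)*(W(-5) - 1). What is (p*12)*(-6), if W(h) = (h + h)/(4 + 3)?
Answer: 9792/7 ≈ 1398.9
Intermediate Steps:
W(h) = 2*h/7 (W(h) = (2*h)/7 = (2*h)*(⅐) = 2*h/7)
p = -136/7 (p = (1 + 7)*((2/7)*(-5) - 1) = 8*(-10/7 - 1) = 8*(-17/7) = -136/7 ≈ -19.429)
(p*12)*(-6) = -136/7*12*(-6) = -1632/7*(-6) = 9792/7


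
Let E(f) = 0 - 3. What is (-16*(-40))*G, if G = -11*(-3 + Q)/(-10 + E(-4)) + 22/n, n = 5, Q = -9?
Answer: -47872/13 ≈ -3682.5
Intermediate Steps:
E(f) = -3
G = -374/65 (G = -11*(-3 - 9)/(-10 - 3) + 22/5 = -11/((-13/(-12))) + 22*(1/5) = -11/((-13*(-1/12))) + 22/5 = -11/13/12 + 22/5 = -11*12/13 + 22/5 = -132/13 + 22/5 = -374/65 ≈ -5.7538)
(-16*(-40))*G = -16*(-40)*(-374/65) = 640*(-374/65) = -47872/13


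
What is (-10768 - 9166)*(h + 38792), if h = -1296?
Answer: -747445264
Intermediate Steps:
(-10768 - 9166)*(h + 38792) = (-10768 - 9166)*(-1296 + 38792) = -19934*37496 = -747445264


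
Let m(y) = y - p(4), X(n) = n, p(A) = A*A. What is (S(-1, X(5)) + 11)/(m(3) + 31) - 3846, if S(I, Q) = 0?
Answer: -69217/18 ≈ -3845.4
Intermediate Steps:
p(A) = A²
m(y) = -16 + y (m(y) = y - 1*4² = y - 1*16 = y - 16 = -16 + y)
(S(-1, X(5)) + 11)/(m(3) + 31) - 3846 = (0 + 11)/((-16 + 3) + 31) - 3846 = 11/(-13 + 31) - 3846 = 11/18 - 3846 = -69217/18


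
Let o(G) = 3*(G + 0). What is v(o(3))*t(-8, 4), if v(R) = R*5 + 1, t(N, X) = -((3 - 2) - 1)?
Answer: 0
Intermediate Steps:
o(G) = 3*G
t(N, X) = 0 (t(N, X) = -(1 - 1) = -1*0 = 0)
v(R) = 1 + 5*R (v(R) = 5*R + 1 = 1 + 5*R)
v(o(3))*t(-8, 4) = (1 + 5*(3*3))*0 = (1 + 5*9)*0 = (1 + 45)*0 = 46*0 = 0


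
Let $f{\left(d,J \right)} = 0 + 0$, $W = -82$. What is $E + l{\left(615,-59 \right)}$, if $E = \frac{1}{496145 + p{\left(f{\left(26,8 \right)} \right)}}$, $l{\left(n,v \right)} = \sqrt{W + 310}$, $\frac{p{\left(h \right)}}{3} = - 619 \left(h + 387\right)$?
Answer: $- \frac{1}{222514} + 2 \sqrt{57} \approx 15.1$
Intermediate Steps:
$f{\left(d,J \right)} = 0$
$p{\left(h \right)} = -718659 - 1857 h$ ($p{\left(h \right)} = 3 \left(- 619 \left(h + 387\right)\right) = 3 \left(- 619 \left(387 + h\right)\right) = 3 \left(-239553 - 619 h\right) = -718659 - 1857 h$)
$l{\left(n,v \right)} = 2 \sqrt{57}$ ($l{\left(n,v \right)} = \sqrt{-82 + 310} = \sqrt{228} = 2 \sqrt{57}$)
$E = - \frac{1}{222514}$ ($E = \frac{1}{496145 - 718659} = \frac{1}{-222514} = - \frac{1}{222514} \approx -4.4941 \cdot 10^{-6}$)
$E + l{\left(615,-59 \right)} = - \frac{1}{222514} + 2 \sqrt{57}$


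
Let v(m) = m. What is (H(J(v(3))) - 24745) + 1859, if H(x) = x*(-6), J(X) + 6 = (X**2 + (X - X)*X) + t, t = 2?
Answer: -22916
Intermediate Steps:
J(X) = -4 + X**2 (J(X) = -6 + ((X**2 + (X - X)*X) + 2) = -6 + ((X**2 + 0*X) + 2) = -6 + ((X**2 + 0) + 2) = -6 + (X**2 + 2) = -6 + (2 + X**2) = -4 + X**2)
H(x) = -6*x
(H(J(v(3))) - 24745) + 1859 = (-6*(-4 + 3**2) - 24745) + 1859 = (-6*(-4 + 9) - 24745) + 1859 = (-6*5 - 24745) + 1859 = (-30 - 24745) + 1859 = -24775 + 1859 = -22916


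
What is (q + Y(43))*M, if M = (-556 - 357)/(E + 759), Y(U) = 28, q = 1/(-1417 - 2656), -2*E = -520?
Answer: -104121259/4150387 ≈ -25.087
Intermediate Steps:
E = 260 (E = -1/2*(-520) = 260)
q = -1/4073 (q = 1/(-4073) = -1/4073 ≈ -0.00024552)
M = -913/1019 (M = (-556 - 357)/(260 + 759) = -913/1019 ≈ -0.89598)
(q + Y(43))*M = (-1/4073 + 28)*(-913/1019) = (114043/4073)*(-913/1019) = -104121259/4150387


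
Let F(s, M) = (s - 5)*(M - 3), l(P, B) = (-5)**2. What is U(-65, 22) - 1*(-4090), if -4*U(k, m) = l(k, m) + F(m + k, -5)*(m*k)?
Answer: 565455/4 ≈ 1.4136e+5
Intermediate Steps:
l(P, B) = 25
F(s, M) = (-5 + s)*(-3 + M)
U(k, m) = -25/4 - k*m*(40 - 8*k - 8*m)/4 (U(k, m) = -(25 + (15 - 5*(-5) - 3*(m + k) - 5*(m + k))*(m*k))/4 = -(25 + (15 + 25 - 3*(k + m) - 5*(k + m))*(k*m))/4 = -(25 + (15 + 25 + (-3*k - 3*m) + (-5*k - 5*m))*(k*m))/4 = -(25 + (40 - 8*k - 8*m)*(k*m))/4 = -(25 + k*m*(40 - 8*k - 8*m))/4 = -25/4 - k*m*(40 - 8*k - 8*m)/4)
U(-65, 22) - 1*(-4090) = (-25/4 + 2*(-65)*22*(-5 - 65 + 22)) - 1*(-4090) = (-25/4 + 2*(-65)*22*(-48)) + 4090 = (-25/4 + 137280) + 4090 = 549095/4 + 4090 = 565455/4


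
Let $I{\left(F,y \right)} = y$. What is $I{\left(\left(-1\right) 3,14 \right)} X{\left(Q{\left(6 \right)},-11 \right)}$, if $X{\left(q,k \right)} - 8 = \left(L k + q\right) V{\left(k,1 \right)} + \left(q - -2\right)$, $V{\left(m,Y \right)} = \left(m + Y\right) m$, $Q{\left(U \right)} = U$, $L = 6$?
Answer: $-92176$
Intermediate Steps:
$V{\left(m,Y \right)} = m \left(Y + m\right)$ ($V{\left(m,Y \right)} = \left(Y + m\right) m = m \left(Y + m\right)$)
$X{\left(q,k \right)} = 10 + q + k \left(1 + k\right) \left(q + 6 k\right)$ ($X{\left(q,k \right)} = 8 + \left(\left(6 k + q\right) k \left(1 + k\right) + \left(q - -2\right)\right) = 8 + \left(\left(q + 6 k\right) k \left(1 + k\right) + \left(q + 2\right)\right) = 8 + \left(k \left(1 + k\right) \left(q + 6 k\right) + \left(2 + q\right)\right) = 8 + \left(2 + q + k \left(1 + k\right) \left(q + 6 k\right)\right) = 10 + q + k \left(1 + k\right) \left(q + 6 k\right)$)
$I{\left(\left(-1\right) 3,14 \right)} X{\left(Q{\left(6 \right)},-11 \right)} = 14 \left(10 + 6 + 6 \left(-11\right)^{2} \left(1 - 11\right) - 66 \left(1 - 11\right)\right) = 14 \left(10 + 6 + 6 \cdot 121 \left(-10\right) - 66 \left(-10\right)\right) = 14 \left(10 + 6 - 7260 + 660\right) = 14 \left(-6584\right) = -92176$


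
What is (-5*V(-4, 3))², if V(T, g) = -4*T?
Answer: 6400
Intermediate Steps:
(-5*V(-4, 3))² = (-5*(-4*(-4)))² = (-5*16)² = (-1*80)² = (-80)² = 6400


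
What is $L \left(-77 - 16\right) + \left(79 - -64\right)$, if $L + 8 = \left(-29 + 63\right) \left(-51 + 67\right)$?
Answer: $-49705$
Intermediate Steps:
$L = 536$ ($L = -8 + \left(-29 + 63\right) \left(-51 + 67\right) = -8 + 34 \cdot 16 = -8 + 544 = 536$)
$L \left(-77 - 16\right) + \left(79 - -64\right) = 536 \left(-77 - 16\right) + \left(79 - -64\right) = 536 \left(-77 - 16\right) + \left(79 + 64\right) = 536 \left(-93\right) + 143 = -49848 + 143 = -49705$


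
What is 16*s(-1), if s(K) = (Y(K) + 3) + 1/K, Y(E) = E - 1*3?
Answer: -32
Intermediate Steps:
Y(E) = -3 + E (Y(E) = E - 3 = -3 + E)
s(K) = K + 1/K (s(K) = ((-3 + K) + 3) + 1/K = K + 1/K)
16*s(-1) = 16*(-1 + 1/(-1)) = 16*(-1 - 1) = 16*(-2) = -32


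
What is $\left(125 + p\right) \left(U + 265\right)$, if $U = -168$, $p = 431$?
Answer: $53932$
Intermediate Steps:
$\left(125 + p\right) \left(U + 265\right) = \left(125 + 431\right) \left(-168 + 265\right) = 556 \cdot 97 = 53932$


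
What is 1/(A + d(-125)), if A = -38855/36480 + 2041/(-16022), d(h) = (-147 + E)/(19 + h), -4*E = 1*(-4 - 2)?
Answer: 163039872/29371633 ≈ 5.5509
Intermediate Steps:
E = 3/2 (E = -(-4 - 2)/4 = -(-6)/4 = -¼*(-6) = 3/2 ≈ 1.5000)
d(h) = -291/(2*(19 + h)) (d(h) = (-147 + 3/2)/(19 + h) = -291/(2*(19 + h)))
A = -3668371/3076224 (A = -38855*1/36480 + 2041*(-1/16022) = -409/384 - 2041/16022 = -3668371/3076224 ≈ -1.1925)
1/(A + d(-125)) = 1/(-3668371/3076224 - 291/(38 + 2*(-125))) = 1/(-3668371/3076224 - 291/(38 - 250)) = 1/(-3668371/3076224 - 291/(-212)) = 1/(-3668371/3076224 - 291*(-1/212)) = 1/(-3668371/3076224 + 291/212) = 1/(29371633/163039872) = 163039872/29371633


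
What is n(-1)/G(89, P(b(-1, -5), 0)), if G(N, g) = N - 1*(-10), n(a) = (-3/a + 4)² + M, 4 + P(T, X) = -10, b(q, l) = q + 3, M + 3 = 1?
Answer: 47/99 ≈ 0.47475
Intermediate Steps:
M = -2 (M = -3 + 1 = -2)
b(q, l) = 3 + q
P(T, X) = -14 (P(T, X) = -4 - 10 = -14)
n(a) = -2 + (4 - 3/a)² (n(a) = (-3/a + 4)² - 2 = (4 - 3/a)² - 2 = -2 + (4 - 3/a)²)
G(N, g) = 10 + N (G(N, g) = N + 10 = 10 + N)
n(-1)/G(89, P(b(-1, -5), 0)) = (14 - 24/(-1) + 9/(-1)²)/(10 + 89) = (14 - 24*(-1) + 9*1)/99 = (14 + 24 + 9)*(1/99) = 47*(1/99) = 47/99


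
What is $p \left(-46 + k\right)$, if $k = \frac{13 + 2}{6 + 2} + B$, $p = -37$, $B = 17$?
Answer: $\frac{8029}{8} \approx 1003.6$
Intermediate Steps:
$k = \frac{151}{8}$ ($k = \frac{13 + 2}{6 + 2} + 17 = \frac{15}{8} + 17 = \frac{151}{8} \approx 18.875$)
$p \left(-46 + k\right) = - 37 \left(-46 + \frac{151}{8}\right) = \left(-37\right) \left(- \frac{217}{8}\right) = \frac{8029}{8}$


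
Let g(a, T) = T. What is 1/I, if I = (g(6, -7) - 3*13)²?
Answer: 1/2116 ≈ 0.00047259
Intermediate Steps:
I = 2116 (I = (-7 - 3*13)² = (-7 - 39)² = (-46)² = 2116)
1/I = 1/2116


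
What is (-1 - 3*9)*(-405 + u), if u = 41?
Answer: 10192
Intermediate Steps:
(-1 - 3*9)*(-405 + u) = (-1 - 3*9)*(-405 + 41) = (-1 - 27)*(-364) = -28*(-364) = 10192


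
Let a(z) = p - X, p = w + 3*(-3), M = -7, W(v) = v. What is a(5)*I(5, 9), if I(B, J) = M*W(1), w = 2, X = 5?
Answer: 84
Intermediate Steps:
p = -7 (p = 2 + 3*(-3) = 2 - 9 = -7)
a(z) = -12 (a(z) = -7 - 1*5 = -7 - 5 = -12)
I(B, J) = -7 (I(B, J) = -7*1 = -7)
a(5)*I(5, 9) = -12*(-7) = 84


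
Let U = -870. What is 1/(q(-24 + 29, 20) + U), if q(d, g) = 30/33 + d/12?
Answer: -132/114665 ≈ -0.0011512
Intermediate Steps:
q(d, g) = 10/11 + d/12 (q(d, g) = 30*(1/33) + d*(1/12) = 10/11 + d/12)
1/(q(-24 + 29, 20) + U) = 1/((10/11 + (-24 + 29)/12) - 870) = 1/((10/11 + (1/12)*5) - 870) = 1/((10/11 + 5/12) - 870) = 1/(175/132 - 870) = 1/(-114665/132) = -132/114665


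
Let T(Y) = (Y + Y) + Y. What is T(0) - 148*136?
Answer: -20128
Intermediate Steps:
T(Y) = 3*Y (T(Y) = 2*Y + Y = 3*Y)
T(0) - 148*136 = 3*0 - 148*136 = 0 - 20128 = -20128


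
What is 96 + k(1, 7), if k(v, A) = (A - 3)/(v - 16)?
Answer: 1436/15 ≈ 95.733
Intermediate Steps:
k(v, A) = (-3 + A)/(-16 + v)
96 + k(1, 7) = 96 + (-3 + 7)/(-16 + 1) = 96 + 4/(-15) = 96 - 1/15*4 = 96 - 4/15 = 1436/15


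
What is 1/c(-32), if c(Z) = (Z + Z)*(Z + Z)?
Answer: 1/4096 ≈ 0.00024414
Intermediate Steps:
c(Z) = 4*Z² (c(Z) = (2*Z)*(2*Z) = 4*Z²)
1/c(-32) = 1/(4*(-32)²) = 1/(4*1024) = 1/4096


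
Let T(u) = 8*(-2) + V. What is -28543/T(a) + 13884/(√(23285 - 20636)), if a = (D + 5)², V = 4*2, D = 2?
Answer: 28543/8 + 4628*√2649/883 ≈ 3837.6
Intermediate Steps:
V = 8
a = 49 (a = (2 + 5)² = 7² = 49)
T(u) = -8 (T(u) = 8*(-2) + 8 = -16 + 8 = -8)
-28543/T(a) + 13884/(√(23285 - 20636)) = -28543/(-8) + 13884/(√(23285 - 20636)) = -28543*(-⅛) + 13884/(√2649) = 28543/8 + 13884*(√2649/2649) = 28543/8 + 4628*√2649/883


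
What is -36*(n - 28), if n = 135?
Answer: -3852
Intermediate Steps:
-36*(n - 28) = -36*(135 - 28) = -36*107 = -3852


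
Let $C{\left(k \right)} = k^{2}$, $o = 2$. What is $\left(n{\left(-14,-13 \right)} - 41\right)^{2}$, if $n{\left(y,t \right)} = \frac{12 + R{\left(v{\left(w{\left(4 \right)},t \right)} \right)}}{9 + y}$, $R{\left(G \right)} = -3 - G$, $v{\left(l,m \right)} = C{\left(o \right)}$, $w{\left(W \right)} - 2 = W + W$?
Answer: $1764$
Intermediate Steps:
$w{\left(W \right)} = 2 + 2 W$ ($w{\left(W \right)} = 2 + \left(W + W\right) = 2 + 2 W$)
$v{\left(l,m \right)} = 4$ ($v{\left(l,m \right)} = 2^{2} = 4$)
$n{\left(y,t \right)} = \frac{5}{9 + y}$ ($n{\left(y,t \right)} = \frac{12 - 7}{9 + y} = \frac{5}{9 + y}$)
$\left(n{\left(-14,-13 \right)} - 41\right)^{2} = \left(\frac{5}{9 - 14} - 41\right)^{2} = \left(\frac{5}{-5} - 41\right)^{2} = \left(5 \left(- \frac{1}{5}\right) - 41\right)^{2} = \left(-1 - 41\right)^{2} = \left(-42\right)^{2} = 1764$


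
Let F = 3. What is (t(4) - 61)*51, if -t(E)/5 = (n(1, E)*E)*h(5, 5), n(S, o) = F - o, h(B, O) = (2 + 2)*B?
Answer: 17289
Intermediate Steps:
h(B, O) = 4*B
n(S, o) = 3 - o
t(E) = -100*E*(3 - E) (t(E) = -5*(3 - E)*E*4*5 = -5*E*(3 - E)*20 = -100*E*(3 - E))
(t(4) - 61)*51 = (100*4*(-3 + 4) - 61)*51 = (100*4*1 - 61)*51 = (400 - 61)*51 = 339*51 = 17289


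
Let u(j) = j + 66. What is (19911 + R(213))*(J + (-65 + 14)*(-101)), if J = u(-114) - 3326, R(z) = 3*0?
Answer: 35381847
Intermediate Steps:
u(j) = 66 + j
R(z) = 0
J = -3374 (J = (66 - 114) - 3326 = -48 - 3326 = -3374)
(19911 + R(213))*(J + (-65 + 14)*(-101)) = (19911 + 0)*(-3374 + (-65 + 14)*(-101)) = 19911*(-3374 - 51*(-101)) = 19911*(-3374 + 5151) = 19911*1777 = 35381847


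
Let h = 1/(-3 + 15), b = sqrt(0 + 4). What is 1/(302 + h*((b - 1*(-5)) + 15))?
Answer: 6/1823 ≈ 0.0032913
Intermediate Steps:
b = 2 (b = sqrt(4) = 2)
h = 1/12 ≈ 0.083333
1/(302 + h*((b - 1*(-5)) + 15)) = 1/(302 + ((2 - 1*(-5)) + 15)/12) = 1/(302 + ((2 + 5) + 15)/12) = 1/(302 + (7 + 15)/12) = 1/(302 + (1/12)*22) = 1/(302 + 11/6) = 1/(1823/6) = 6/1823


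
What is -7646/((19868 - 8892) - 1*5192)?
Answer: -3823/2892 ≈ -1.3219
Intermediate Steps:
-7646/((19868 - 8892) - 1*5192) = -7646/(10976 - 5192) = -7646/5784 = -7646*1/5784 = -3823/2892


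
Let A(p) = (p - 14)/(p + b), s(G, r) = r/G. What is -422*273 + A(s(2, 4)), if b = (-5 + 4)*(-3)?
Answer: -576042/5 ≈ -1.1521e+5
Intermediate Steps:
b = 3 (b = -1*(-3) = 3)
A(p) = (-14 + p)/(3 + p) (A(p) = (p - 14)/(p + 3) = (-14 + p)/(3 + p))
-422*273 + A(s(2, 4)) = -422*273 + (-14 + 4/2)/(3 + 4/2) = -115206 + (-14 + 4*(½))/(3 + 4*(½)) = -115206 + (-14 + 2)/(3 + 2) = -115206 - 12/5 = -576042/5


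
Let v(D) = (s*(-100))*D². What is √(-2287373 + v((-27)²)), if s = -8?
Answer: √422865427 ≈ 20564.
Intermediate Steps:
v(D) = 800*D² (v(D) = (-8*(-100))*D² = 800*D²)
√(-2287373 + v((-27)²)) = √(-2287373 + 800*((-27)²)²) = √(-2287373 + 800*729²) = √(-2287373 + 800*531441) = √(-2287373 + 425152800) = √422865427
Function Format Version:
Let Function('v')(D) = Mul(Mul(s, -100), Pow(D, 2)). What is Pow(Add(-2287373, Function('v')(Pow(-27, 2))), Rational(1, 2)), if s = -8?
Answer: Pow(422865427, Rational(1, 2)) ≈ 20564.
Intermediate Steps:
Function('v')(D) = Mul(800, Pow(D, 2)) (Function('v')(D) = Mul(Mul(-8, -100), Pow(D, 2)) = Mul(800, Pow(D, 2)))
Pow(Add(-2287373, Function('v')(Pow(-27, 2))), Rational(1, 2)) = Pow(Add(-2287373, Mul(800, Pow(Pow(-27, 2), 2))), Rational(1, 2)) = Pow(Add(-2287373, Mul(800, Pow(729, 2))), Rational(1, 2)) = Pow(Add(-2287373, Mul(800, 531441)), Rational(1, 2)) = Pow(Add(-2287373, 425152800), Rational(1, 2)) = Pow(422865427, Rational(1, 2))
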